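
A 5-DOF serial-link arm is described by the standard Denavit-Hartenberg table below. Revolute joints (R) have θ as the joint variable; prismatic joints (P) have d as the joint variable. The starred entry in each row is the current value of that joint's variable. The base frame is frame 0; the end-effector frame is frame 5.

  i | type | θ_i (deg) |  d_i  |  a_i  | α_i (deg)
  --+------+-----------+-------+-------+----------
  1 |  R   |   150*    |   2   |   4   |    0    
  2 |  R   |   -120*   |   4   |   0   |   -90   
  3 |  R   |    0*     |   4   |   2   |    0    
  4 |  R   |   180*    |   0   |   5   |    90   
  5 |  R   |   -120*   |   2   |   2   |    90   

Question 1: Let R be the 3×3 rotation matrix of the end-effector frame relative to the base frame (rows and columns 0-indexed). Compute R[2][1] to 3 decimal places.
-1.000

End-effector y-axis (col 1 of R) = (0.0000,0.0000,-1.0000)
R[2][1] = -1.0000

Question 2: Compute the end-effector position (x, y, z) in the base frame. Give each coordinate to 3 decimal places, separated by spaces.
after link 1: o_1 = (-3.4641, 2.0000, 2.0000)
after link 2: o_2 = (-3.4641, 2.0000, 6.0000)
after link 3: o_3 = (-3.7321, 6.4641, 6.0000)
after link 4: o_4 = (-8.0622, 3.9641, 6.0000)
after link 5: o_5 = (-6.3301, 2.9641, 4.0000)

-6.330 2.964 4.000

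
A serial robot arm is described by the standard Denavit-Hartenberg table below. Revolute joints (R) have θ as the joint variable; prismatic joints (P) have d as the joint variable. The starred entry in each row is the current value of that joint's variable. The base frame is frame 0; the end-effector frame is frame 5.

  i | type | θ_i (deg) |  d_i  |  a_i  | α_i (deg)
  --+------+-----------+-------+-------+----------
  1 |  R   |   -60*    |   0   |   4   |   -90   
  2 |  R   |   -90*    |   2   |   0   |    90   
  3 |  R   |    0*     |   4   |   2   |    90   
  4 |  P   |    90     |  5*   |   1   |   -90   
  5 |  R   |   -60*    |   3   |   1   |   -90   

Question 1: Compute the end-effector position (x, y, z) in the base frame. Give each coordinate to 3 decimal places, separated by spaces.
-4.098 -0.634 -1.000

after link 1: o_1 = (2.0000, -3.4641, 0.0000)
after link 2: o_2 = (3.7321, -2.4641, 0.0000)
after link 3: o_3 = (1.7321, 1.0000, 2.0000)
after link 4: o_4 = (-3.0981, -0.6340, 2.0000)
after link 5: o_5 = (-4.0981, -0.6340, -1.0000)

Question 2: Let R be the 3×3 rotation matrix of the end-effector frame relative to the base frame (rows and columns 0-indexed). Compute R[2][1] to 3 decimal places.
End-effector y-axis (col 1 of R) = (0.0000,-0.0000,1.0000)
R[2][1] = 1.0000

1.000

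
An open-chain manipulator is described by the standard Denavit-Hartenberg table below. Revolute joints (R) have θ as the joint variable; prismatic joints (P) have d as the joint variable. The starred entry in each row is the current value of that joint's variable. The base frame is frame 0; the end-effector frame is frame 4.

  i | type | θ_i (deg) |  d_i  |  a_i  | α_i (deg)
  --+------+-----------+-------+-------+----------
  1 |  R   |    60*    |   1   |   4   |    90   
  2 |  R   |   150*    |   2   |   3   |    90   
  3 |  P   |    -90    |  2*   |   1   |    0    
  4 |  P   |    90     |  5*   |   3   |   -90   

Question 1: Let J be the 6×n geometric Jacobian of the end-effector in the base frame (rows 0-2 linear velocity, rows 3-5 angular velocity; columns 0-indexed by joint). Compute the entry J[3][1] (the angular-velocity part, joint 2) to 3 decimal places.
axis z_1 = (0.8660,-0.5000,0.0000); lever o_n−o_1 = (0.0179,-1.9689,9.0622)
cross product → J_v[:, 1] = (-4.5311,-7.8481,-1.6962)
J_ω[:, 1] = z_1
entry J[3][1] = 0.8660

0.866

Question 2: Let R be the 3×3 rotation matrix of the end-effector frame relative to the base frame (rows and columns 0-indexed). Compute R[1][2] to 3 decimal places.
-0.500

End-effector z-axis (col 2 of R) = (0.8660,-0.5000,0.0000)
R[1][2] = -0.5000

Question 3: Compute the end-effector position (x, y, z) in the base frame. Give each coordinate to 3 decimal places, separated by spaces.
2.018 1.495 10.062

after link 1: o_1 = (2.0000, 3.4641, 1.0000)
after link 2: o_2 = (2.4330, 0.2141, 2.5000)
after link 3: o_3 = (2.0670, 1.5801, 4.2321)
after link 4: o_4 = (2.0179, 1.4952, 10.0622)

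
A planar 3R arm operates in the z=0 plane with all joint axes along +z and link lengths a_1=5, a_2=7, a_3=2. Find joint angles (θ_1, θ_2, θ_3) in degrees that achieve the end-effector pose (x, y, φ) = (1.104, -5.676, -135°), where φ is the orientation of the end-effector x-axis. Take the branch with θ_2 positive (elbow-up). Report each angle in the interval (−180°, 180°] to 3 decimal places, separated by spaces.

-148.838 134.998 -121.160

wrist centre = target − a_3·(cos φ, sin φ) = (2.5182, -4.2618)
cos θ_2 = (24.5042−5²−7²)/(2·5·7) = -0.7071; θ_2 = 134.9980° (elbow-up)
β = atan2(-4.2618,2.5182) = -59.4219°; ψ = atan2(4.9499,0.0504) = 89.4164°
θ_1 = β − ψ = -148.8383°
θ_3 = φ − θ_1 − θ_2 = -121.1597° (wrapped to (-180°,180°])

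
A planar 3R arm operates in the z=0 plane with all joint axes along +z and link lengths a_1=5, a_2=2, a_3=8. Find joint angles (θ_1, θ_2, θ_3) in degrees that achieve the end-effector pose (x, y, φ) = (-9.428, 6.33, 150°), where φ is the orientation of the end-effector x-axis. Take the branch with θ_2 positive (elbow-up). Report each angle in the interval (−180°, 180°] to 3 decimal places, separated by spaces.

120.003 150.009 -120.012

wrist centre = target − a_3·(cos φ, sin φ) = (-2.4998, 2.3300)
cos θ_2 = (11.6779−5²−2²)/(2·5·2) = -0.8661; θ_2 = 150.0092° (elbow-up)
β = atan2(2.3300,-2.4998) = 137.0135°; ψ = atan2(0.9997,3.2678) = 17.0106°
θ_1 = β − ψ = 120.0029°
θ_3 = φ − θ_1 − θ_2 = -120.0121° (wrapped to (-180°,180°])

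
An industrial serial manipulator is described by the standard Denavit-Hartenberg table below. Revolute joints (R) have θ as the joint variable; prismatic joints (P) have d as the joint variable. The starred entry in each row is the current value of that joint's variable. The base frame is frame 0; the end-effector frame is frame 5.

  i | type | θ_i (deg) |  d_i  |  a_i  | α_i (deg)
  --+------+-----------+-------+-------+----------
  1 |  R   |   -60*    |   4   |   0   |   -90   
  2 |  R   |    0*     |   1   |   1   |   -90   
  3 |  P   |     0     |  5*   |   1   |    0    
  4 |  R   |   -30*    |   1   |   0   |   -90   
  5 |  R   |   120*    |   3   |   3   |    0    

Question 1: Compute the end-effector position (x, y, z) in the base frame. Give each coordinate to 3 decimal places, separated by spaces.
after link 1: o_1 = (0.0000, 0.0000, 4.0000)
after link 2: o_2 = (1.3660, -0.3660, 4.0000)
after link 3: o_3 = (1.8660, -1.2321, -1.0000)
after link 4: o_4 = (1.8660, -1.2321, -2.0000)
after link 5: o_5 = (-0.9330, -3.0801, 0.5981)

-0.933 -3.080 0.598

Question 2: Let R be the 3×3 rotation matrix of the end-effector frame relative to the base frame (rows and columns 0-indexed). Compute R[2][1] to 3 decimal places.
End-effector y-axis (col 1 of R) = (-0.7500,0.4330,-0.5000)
R[2][1] = -0.5000

-0.500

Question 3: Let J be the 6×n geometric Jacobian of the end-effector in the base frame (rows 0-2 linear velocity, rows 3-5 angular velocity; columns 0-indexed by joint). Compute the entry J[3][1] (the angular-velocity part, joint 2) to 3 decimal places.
axis z_1 = (0.8660,0.5000,0.0000); lever o_n−o_1 = (-0.9330,-3.0801,-3.4019)
cross product → J_v[:, 1] = (-1.7010,2.9462,-2.2010)
J_ω[:, 1] = z_1
entry J[3][1] = 0.8660

0.866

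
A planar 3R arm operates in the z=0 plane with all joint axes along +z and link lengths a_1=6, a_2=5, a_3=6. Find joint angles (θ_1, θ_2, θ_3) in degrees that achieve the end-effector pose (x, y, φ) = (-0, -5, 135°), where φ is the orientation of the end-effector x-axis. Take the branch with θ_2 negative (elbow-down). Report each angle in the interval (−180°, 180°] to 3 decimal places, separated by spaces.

-45.000 -45.000 -135.000

wrist centre = target − a_3·(cos φ, sin φ) = (4.2426, -9.2426)
cos θ_2 = (103.4264−6²−5²)/(2·6·5) = 0.7071; θ_2 = -45.0000° (elbow-down)
β = atan2(-9.2426,4.2426) = -65.3435°; ψ = atan2(-3.5355,9.5355) = -20.3435°
θ_1 = β − ψ = -45.0000°
θ_3 = φ − θ_1 − θ_2 = -135.0000° (wrapped to (-180°,180°])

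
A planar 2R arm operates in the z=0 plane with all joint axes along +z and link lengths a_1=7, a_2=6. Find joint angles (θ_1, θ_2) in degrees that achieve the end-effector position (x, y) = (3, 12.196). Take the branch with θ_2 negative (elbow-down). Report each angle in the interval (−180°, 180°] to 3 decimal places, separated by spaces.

cos θ_2 = (157.7424−7²−6²)/(2·7·6) = 0.8660; θ_2 = -30.0051° (elbow-down)
β = atan2(12.1960,3.0000) = 76.1806°; ψ = atan2(-3.0005,12.1959) = -13.8215°
θ_1 = β − ψ = 90.0022°

90.002 -30.005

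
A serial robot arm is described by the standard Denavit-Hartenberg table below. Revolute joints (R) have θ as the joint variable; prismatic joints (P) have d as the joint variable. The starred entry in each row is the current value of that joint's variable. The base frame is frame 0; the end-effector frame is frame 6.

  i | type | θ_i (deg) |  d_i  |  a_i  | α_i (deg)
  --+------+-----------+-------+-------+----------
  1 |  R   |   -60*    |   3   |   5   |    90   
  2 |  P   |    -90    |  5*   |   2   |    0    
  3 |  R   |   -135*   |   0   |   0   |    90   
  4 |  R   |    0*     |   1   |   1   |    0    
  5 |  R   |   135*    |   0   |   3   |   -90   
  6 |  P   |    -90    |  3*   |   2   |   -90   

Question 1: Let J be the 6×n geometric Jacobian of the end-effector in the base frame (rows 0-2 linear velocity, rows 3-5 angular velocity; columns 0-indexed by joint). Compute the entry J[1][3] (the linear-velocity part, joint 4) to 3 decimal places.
axis z_3 = (0.3536,-0.6124,0.7071); lever o_n−o_3 = (2.2071,-3.8228,-0.1716)
cross product → J_v[:, 3] = (2.8082,1.6213,-0.0000)
J_ω[:, 3] = z_3
entry J[1][3] = 1.6213

1.621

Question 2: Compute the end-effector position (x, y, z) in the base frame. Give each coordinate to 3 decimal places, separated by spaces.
after link 1: o_1 = (2.5000, -4.3301, 3.0000)
after link 2: o_2 = (-1.8301, -6.8301, 1.0000)
after link 3: o_3 = (-1.8301, -6.8301, 1.0000)
after link 4: o_4 = (-1.8301, -6.8301, 2.4142)
after link 5: o_5 = (-2.9172, -9.1898, 0.9142)
after link 6: o_6 = (0.3770, -10.6529, 0.8284)

0.377 -10.653 0.828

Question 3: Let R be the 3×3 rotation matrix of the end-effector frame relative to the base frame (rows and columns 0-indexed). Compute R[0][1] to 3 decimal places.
End-effector y-axis (col 1 of R) = (-0.8624,0.0795,0.5000)
R[0][1] = -0.8624

-0.862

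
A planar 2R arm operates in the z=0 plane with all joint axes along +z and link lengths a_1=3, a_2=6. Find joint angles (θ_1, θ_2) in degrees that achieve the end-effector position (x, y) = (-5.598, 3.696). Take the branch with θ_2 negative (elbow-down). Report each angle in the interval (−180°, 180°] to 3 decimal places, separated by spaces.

cos θ_2 = (44.9980−3²−6²)/(2·3·6) = -0.0001; θ_2 = -90.0032° (elbow-down)
β = atan2(3.6960,-5.5980) = 146.5658°; ψ = atan2(-6.0000,2.9997) = -63.4375°
θ_1 = β − ψ = 210.0032°

-149.997 -90.003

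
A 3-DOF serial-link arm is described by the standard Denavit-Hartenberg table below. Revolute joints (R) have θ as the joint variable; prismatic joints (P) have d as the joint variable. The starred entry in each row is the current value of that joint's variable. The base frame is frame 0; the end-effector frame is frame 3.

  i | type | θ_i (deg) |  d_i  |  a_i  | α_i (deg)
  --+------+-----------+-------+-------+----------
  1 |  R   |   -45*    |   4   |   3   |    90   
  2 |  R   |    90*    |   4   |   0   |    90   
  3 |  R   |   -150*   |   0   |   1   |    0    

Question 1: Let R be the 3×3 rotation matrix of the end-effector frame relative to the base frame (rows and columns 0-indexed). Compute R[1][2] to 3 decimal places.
End-effector z-axis (col 2 of R) = (0.7071,-0.7071,-0.0000)
R[1][2] = -0.7071

-0.707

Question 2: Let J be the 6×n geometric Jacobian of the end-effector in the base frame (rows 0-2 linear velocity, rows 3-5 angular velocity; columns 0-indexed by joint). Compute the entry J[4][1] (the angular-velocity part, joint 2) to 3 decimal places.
-0.707

axis z_1 = (-0.7071,-0.7071,0.0000); lever o_n−o_1 = (-2.4749,-2.4749,-0.8660)
cross product → J_v[:, 1] = (0.6124,-0.6124,-0.0000)
J_ω[:, 1] = z_1
entry J[4][1] = -0.7071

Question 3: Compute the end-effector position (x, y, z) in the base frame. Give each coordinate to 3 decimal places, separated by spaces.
after link 1: o_1 = (2.1213, -2.1213, 4.0000)
after link 2: o_2 = (-0.7071, -4.9497, 4.0000)
after link 3: o_3 = (-0.3536, -4.5962, 3.1340)

-0.354 -4.596 3.134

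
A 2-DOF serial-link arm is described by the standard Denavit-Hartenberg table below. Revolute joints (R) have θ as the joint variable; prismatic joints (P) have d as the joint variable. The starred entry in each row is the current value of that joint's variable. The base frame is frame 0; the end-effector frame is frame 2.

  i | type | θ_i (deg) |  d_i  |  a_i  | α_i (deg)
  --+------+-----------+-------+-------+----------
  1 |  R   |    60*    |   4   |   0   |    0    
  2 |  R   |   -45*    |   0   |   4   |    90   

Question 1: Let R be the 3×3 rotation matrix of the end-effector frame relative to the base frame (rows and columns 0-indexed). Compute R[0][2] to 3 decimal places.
0.259

End-effector z-axis (col 2 of R) = (0.2588,-0.9659,0.0000)
R[0][2] = 0.2588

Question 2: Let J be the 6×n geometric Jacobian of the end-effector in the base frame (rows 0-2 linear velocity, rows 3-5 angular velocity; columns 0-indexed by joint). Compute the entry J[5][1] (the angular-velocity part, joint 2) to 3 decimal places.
1.000

axis z_1 = (0.0000,0.0000,1.0000); lever o_n−o_1 = (3.8637,1.0353,0.0000)
cross product → J_v[:, 1] = (-1.0353,3.8637,0.0000)
J_ω[:, 1] = z_1
entry J[5][1] = 1.0000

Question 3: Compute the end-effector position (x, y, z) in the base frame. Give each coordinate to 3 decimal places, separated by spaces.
3.864 1.035 4.000

after link 1: o_1 = (0.0000, 0.0000, 4.0000)
after link 2: o_2 = (3.8637, 1.0353, 4.0000)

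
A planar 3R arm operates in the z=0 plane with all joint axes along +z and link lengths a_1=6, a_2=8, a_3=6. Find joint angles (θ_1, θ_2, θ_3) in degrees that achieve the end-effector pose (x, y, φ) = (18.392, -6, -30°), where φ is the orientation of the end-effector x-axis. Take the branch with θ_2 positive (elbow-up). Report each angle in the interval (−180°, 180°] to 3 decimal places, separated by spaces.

wrist centre = target − a_3·(cos φ, sin φ) = (13.1958, -3.0000)
cos θ_2 = (183.1304−6²−8²)/(2·6·8) = 0.8659; θ_2 = 30.0096° (elbow-up)
β = atan2(-3.0000,13.1958) = -12.8082°; ψ = atan2(4.0012,12.9275) = 17.1977°
θ_1 = β − ψ = -30.0058°
θ_3 = φ − θ_1 − θ_2 = -30.0038° (wrapped to (-180°,180°])

-30.006 30.010 -30.004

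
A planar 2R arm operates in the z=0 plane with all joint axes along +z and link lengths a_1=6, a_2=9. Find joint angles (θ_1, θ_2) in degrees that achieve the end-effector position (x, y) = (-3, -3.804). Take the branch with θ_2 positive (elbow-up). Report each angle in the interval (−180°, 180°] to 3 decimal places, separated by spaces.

cos θ_2 = (23.4704−6²−9²)/(2·6·9) = -0.8660; θ_2 = 149.9988° (elbow-up)
β = atan2(-3.8040,-3.0000) = -128.2608°; ψ = atan2(4.5002,-1.7941) = 111.7362°
θ_1 = β − ψ = -239.9971°

120.003 149.999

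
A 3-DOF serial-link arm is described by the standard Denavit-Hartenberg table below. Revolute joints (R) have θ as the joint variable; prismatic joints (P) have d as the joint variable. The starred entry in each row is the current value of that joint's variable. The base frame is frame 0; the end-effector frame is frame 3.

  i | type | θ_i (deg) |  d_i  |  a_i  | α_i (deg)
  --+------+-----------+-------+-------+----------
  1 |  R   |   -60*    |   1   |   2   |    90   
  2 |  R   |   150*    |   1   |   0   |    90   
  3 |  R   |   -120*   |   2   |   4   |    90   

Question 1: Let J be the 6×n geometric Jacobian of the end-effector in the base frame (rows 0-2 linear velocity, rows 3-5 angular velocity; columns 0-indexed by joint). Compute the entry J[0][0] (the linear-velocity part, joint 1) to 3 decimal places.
2.866

axis z_0 = ẑ; lever o_n−o_0 = (4.5000,-2.8660,1.7321)
cross product → J_v[:, 0] = (2.8660,4.5000,-0.0000)
J_ω[:, 0] = z_0
entry J[0][0] = 2.8660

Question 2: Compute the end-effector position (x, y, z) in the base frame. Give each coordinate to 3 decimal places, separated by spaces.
4.500 -2.866 1.732

after link 1: o_1 = (1.0000, -1.7321, 1.0000)
after link 2: o_2 = (0.1340, -2.2321, 1.0000)
after link 3: o_3 = (4.5000, -2.8660, 1.7321)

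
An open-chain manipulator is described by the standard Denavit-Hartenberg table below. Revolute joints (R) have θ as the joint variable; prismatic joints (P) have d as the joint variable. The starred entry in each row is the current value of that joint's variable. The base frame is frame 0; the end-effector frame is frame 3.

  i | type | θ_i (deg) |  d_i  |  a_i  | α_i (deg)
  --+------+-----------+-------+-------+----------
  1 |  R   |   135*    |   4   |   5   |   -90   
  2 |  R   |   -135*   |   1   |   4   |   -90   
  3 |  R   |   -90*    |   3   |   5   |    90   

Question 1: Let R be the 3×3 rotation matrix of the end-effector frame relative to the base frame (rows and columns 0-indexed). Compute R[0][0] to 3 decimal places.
-0.707

End-effector x-axis (col 0 of R) = (-0.7071,-0.7071,0.0000)
R[0][0] = -0.7071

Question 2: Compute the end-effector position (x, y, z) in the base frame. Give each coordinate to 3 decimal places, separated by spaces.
-7.278 -1.207 8.950

after link 1: o_1 = (-3.5355, 3.5355, 4.0000)
after link 2: o_2 = (-2.2426, 0.8284, 6.8284)
after link 3: o_3 = (-7.2782, -1.2071, 8.9497)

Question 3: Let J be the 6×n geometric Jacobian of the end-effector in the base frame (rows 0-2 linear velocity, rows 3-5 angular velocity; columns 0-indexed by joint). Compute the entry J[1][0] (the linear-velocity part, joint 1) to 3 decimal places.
-7.278

axis z_0 = ẑ; lever o_n−o_0 = (-7.2782,-1.2071,8.9497)
cross product → J_v[:, 0] = (1.2071,-7.2782,0.0000)
J_ω[:, 0] = z_0
entry J[1][0] = -7.2782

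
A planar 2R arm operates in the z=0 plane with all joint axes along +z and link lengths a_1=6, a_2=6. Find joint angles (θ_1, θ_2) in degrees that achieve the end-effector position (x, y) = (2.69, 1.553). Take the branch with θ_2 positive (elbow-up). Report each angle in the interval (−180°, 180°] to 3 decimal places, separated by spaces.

cos θ_2 = (9.6479−6²−6²)/(2·6·6) = -0.8660; θ_2 = 149.9972° (elbow-up)
β = atan2(1.5530,2.6900) = 29.9988°; ψ = atan2(3.0003,0.8040) = 74.9986°
θ_1 = β − ψ = -44.9998°

-45.000 149.997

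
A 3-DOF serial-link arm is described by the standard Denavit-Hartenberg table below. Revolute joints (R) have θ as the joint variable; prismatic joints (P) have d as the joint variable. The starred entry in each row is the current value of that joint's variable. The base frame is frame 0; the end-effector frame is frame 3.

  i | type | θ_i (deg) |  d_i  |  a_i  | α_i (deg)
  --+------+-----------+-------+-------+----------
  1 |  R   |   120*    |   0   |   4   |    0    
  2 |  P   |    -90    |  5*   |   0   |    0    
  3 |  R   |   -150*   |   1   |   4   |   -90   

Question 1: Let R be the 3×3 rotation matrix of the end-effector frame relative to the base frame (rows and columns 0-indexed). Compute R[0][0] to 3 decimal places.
-0.500

End-effector x-axis (col 0 of R) = (-0.5000,-0.8660,0.0000)
R[0][0] = -0.5000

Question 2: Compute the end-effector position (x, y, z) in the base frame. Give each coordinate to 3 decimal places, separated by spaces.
-4.000 0.000 6.000

after link 1: o_1 = (-2.0000, 3.4641, 0.0000)
after link 2: o_2 = (-2.0000, 3.4641, 5.0000)
after link 3: o_3 = (-4.0000, 0.0000, 6.0000)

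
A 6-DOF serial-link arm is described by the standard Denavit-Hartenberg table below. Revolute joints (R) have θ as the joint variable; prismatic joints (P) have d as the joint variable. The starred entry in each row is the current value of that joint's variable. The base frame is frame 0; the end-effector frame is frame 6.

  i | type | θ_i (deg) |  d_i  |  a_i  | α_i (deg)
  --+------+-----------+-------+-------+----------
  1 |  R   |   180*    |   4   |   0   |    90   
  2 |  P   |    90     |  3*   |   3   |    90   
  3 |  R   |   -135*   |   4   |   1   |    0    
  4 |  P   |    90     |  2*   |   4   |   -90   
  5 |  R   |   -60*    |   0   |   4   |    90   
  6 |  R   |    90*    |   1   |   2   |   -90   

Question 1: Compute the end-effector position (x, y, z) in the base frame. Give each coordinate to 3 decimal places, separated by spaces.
-9.964 0.077 11.337

after link 1: o_1 = (0.0000, 0.0000, 4.0000)
after link 2: o_2 = (0.0000, 3.0000, 7.0000)
after link 3: o_3 = (-4.0000, 2.2929, 6.2929)
after link 4: o_4 = (-6.0000, -0.5355, 9.1213)
after link 5: o_5 = (-9.4641, -1.9497, 10.5355)
after link 6: o_6 = (-9.9641, 0.0768, 11.3374)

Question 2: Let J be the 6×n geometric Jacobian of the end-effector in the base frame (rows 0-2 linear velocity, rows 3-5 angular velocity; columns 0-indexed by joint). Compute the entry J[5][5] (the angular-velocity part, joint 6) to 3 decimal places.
axis z_5 = (-0.5000,0.6124,-0.6124); lever o_n−o_5 = (-0.5000,2.0266,0.8018)
cross product → J_v[:, 5] = (1.7321,0.7071,-0.7071)
J_ω[:, 5] = z_5
entry J[5][5] = -0.6124

-0.612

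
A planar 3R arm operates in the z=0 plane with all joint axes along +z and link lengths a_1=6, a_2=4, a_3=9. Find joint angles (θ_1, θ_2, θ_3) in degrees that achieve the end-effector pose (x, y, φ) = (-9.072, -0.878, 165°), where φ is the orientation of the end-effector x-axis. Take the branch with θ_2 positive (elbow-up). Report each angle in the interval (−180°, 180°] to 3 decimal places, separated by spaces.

-134.995 150.000 149.995

wrist centre = target − a_3·(cos φ, sin φ) = (-0.3787, -3.2074)
cos θ_2 = (10.4306−6²−4²)/(2·6·4) = -0.8660; θ_2 = 150.0004° (elbow-up)
β = atan2(-3.2074,-0.3787) = -96.7333°; ψ = atan2(2.0000,2.5359) = 38.2618°
θ_1 = β − ψ = -134.9951°
θ_3 = φ − θ_1 − θ_2 = 149.9947° (wrapped to (-180°,180°])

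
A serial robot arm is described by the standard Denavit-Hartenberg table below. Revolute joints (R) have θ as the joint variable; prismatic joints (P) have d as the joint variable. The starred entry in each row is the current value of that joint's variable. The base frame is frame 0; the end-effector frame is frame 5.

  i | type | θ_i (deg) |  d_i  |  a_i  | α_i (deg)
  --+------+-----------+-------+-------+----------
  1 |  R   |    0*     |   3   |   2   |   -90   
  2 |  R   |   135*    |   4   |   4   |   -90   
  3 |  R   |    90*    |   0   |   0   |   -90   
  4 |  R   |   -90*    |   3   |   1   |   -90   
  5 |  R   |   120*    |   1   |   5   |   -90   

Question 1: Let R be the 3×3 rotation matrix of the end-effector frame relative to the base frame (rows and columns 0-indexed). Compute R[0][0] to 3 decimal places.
End-effector x-axis (col 0 of R) = (-0.2588,0.0000,-0.9659)
R[0][0] = -0.2588

-0.259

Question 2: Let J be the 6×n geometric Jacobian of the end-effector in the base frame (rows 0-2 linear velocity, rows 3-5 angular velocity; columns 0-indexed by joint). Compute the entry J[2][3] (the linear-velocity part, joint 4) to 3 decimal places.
-0.707

axis z_3 = (0.7071,-0.0000,0.7071); lever o_n−o_3 = (0.1201,-1.0000,-2.0012)
cross product → J_v[:, 3] = (0.7071,1.5000,-0.7071)
J_ω[:, 3] = z_3
entry J[2][3] = -0.7071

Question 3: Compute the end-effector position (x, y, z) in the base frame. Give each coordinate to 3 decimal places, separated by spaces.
after link 1: o_1 = (2.0000, 0.0000, 3.0000)
after link 2: o_2 = (-0.8284, 4.0000, 0.1716)
after link 3: o_3 = (-0.8284, 4.0000, 0.1716)
after link 4: o_4 = (0.5858, 4.0000, 3.0000)
after link 5: o_5 = (-0.7083, 3.0000, -1.8296)

-0.708 3.000 -1.830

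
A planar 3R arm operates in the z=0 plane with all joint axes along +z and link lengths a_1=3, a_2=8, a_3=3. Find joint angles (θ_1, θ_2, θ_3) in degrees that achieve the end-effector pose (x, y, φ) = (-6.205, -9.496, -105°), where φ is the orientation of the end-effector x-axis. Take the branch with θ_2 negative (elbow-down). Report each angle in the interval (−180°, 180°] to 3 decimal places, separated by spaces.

-60.007 -89.993 45.000

wrist centre = target − a_3·(cos φ, sin φ) = (-5.4285, -6.5982)
cos θ_2 = (73.0056−3²−8²)/(2·3·8) = 0.0001; θ_2 = -89.9933° (elbow-down)
β = atan2(-6.5982,-5.4285) = -129.4451°; ψ = atan2(-8.0000,3.0009) = -69.4381°
θ_1 = β − ψ = -60.0070°
θ_3 = φ − θ_1 − θ_2 = 45.0003° (wrapped to (-180°,180°])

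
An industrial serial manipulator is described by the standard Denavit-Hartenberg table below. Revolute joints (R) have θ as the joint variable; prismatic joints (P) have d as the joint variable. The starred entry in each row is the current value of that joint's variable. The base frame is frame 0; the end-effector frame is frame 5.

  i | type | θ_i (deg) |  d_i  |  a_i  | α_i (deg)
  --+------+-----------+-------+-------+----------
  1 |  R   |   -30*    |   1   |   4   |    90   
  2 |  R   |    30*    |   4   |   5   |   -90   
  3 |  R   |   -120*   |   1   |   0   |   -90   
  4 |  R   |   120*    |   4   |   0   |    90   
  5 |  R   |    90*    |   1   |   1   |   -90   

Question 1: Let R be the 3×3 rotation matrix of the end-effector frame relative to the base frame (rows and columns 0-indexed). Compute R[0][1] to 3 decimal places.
End-effector y-axis (col 1 of R) = (0.4833,0.5870,0.6495)
R[0][1] = 0.4833

0.483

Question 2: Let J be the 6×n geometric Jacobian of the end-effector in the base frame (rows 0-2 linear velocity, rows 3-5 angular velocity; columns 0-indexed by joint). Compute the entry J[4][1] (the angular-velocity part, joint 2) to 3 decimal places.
axis z_1 = (-0.5000,-0.8660,0.0000); lever o_n−o_1 = (2.8313,-10.0062,4.8816)
cross product → J_v[:, 1] = (-4.2276,2.4408,7.4551)
J_ω[:, 1] = z_1
entry J[4][1] = -0.8660

-0.866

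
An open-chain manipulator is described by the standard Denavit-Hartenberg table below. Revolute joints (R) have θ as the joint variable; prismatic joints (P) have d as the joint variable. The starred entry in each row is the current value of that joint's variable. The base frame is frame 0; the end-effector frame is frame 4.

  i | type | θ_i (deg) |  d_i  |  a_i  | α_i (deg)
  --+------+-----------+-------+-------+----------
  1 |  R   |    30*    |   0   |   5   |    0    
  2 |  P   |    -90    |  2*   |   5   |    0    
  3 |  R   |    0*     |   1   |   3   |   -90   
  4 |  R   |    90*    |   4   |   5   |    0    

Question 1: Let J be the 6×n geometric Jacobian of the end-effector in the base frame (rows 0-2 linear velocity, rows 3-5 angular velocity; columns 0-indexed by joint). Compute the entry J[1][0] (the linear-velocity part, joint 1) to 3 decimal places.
11.794

axis z_0 = ẑ; lever o_n−o_0 = (11.7942,-2.4282,-2.0000)
cross product → J_v[:, 0] = (2.4282,11.7942,-0.0000)
J_ω[:, 0] = z_0
entry J[1][0] = 11.7942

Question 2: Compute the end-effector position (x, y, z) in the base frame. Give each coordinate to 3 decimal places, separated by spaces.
after link 1: o_1 = (4.3301, 2.5000, 0.0000)
after link 2: o_2 = (6.8301, -1.8301, 2.0000)
after link 3: o_3 = (8.3301, -4.4282, 3.0000)
after link 4: o_4 = (11.7942, -2.4282, -2.0000)

11.794 -2.428 -2.000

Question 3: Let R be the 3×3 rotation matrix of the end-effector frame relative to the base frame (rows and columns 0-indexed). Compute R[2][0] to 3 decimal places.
End-effector x-axis (col 0 of R) = (0.0000,-0.0000,-1.0000)
R[2][0] = -1.0000

-1.000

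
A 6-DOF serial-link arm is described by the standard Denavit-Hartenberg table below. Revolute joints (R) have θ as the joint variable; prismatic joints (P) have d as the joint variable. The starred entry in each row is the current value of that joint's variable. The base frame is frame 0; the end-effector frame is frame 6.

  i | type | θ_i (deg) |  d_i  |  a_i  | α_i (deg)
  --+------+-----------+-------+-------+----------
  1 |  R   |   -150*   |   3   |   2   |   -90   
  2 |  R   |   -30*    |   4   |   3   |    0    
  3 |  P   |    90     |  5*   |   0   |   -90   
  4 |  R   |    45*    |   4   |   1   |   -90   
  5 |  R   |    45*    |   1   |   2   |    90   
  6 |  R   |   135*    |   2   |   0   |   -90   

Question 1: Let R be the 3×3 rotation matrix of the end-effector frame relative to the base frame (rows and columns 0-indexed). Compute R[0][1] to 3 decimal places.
End-effector y-axis (col 1 of R) = (-0.0638,-0.6142,0.7866)
R[0][1] = -0.0638

-0.064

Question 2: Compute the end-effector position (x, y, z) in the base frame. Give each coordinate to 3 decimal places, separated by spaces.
after link 1: o_1 = (-1.7321, -1.0000, 3.0000)
after link 2: o_2 = (-1.9821, -5.7631, 4.5000)
after link 3: o_3 = (0.5179, -10.0933, 4.5000)
after link 4: o_4 = (2.8582, -7.9256, 1.8876)
after link 5: o_5 = (0.8172, -7.1328, 2.3411)
after link 6: o_6 = (0.9448, -5.9044, 0.7679)

0.945 -5.904 0.768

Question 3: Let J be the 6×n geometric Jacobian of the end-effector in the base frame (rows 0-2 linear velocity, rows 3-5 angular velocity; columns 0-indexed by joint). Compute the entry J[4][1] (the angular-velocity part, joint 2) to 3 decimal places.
-0.866

axis z_1 = (0.5000,-0.8660,0.0000); lever o_n−o_1 = (2.6769,-4.9044,-2.2321)
cross product → J_v[:, 1] = (1.9330,1.1160,-0.1340)
J_ω[:, 1] = z_1
entry J[4][1] = -0.8660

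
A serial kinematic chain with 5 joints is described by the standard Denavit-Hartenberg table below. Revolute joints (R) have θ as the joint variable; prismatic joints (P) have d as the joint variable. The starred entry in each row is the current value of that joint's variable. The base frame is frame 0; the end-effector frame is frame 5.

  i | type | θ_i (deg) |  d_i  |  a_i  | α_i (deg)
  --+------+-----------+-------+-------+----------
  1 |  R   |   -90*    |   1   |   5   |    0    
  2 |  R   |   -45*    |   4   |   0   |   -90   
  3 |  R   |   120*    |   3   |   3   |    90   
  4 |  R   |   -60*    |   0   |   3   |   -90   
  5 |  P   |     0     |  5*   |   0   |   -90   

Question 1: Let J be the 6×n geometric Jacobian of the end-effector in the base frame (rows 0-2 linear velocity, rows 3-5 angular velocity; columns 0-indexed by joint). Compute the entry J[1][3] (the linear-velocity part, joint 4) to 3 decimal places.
axis z_3 = (-0.6124,-0.6124,-0.5000); lever o_n−o_3 = (1.9919,2.1306,-5.0490)
cross product → J_v[:, 3] = (4.1572,-4.0878,-0.0849)
J_ω[:, 3] = z_3
entry J[1][3] = -4.0878

-4.088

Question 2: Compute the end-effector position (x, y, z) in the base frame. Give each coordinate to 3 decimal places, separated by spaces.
after link 1: o_1 = (0.0000, -5.0000, 1.0000)
after link 2: o_2 = (0.0000, -5.0000, 5.0000)
after link 3: o_3 = (3.1820, -6.0607, 2.4019)
after link 4: o_4 = (1.8752, -3.6932, 1.1029)
after link 5: o_5 = (5.1739, -3.9300, -2.6471)

5.174 -3.930 -2.647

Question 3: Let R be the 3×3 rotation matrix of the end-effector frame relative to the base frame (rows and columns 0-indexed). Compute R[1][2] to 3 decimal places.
End-effector z-axis (col 2 of R) = (0.6124,0.6124,0.5000)
R[1][2] = 0.6124

0.612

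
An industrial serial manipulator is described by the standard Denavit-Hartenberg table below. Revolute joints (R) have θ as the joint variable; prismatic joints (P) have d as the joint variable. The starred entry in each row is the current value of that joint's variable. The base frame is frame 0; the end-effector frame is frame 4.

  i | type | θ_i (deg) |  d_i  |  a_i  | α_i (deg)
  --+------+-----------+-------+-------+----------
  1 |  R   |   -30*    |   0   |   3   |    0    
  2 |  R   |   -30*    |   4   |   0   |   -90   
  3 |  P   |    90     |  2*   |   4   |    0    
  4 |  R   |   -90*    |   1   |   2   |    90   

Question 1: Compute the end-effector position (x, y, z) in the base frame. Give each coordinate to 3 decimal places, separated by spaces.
after link 1: o_1 = (2.5981, -1.5000, 0.0000)
after link 2: o_2 = (2.5981, -1.5000, 4.0000)
after link 3: o_3 = (4.3301, -0.5000, 0.0000)
after link 4: o_4 = (6.1962, -1.7321, 0.0000)

6.196 -1.732 0.000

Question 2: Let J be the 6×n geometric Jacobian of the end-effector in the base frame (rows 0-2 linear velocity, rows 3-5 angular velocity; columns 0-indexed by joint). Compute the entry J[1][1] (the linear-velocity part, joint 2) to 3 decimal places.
axis z_1 = (0.0000,0.0000,1.0000); lever o_n−o_1 = (3.5981,-0.2321,0.0000)
cross product → J_v[:, 1] = (0.2321,3.5981,-0.0000)
J_ω[:, 1] = z_1
entry J[1][1] = 3.5981

3.598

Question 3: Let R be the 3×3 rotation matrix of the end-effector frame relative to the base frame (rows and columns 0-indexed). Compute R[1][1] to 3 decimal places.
End-effector y-axis (col 1 of R) = (0.8660,0.5000,-0.0000)
R[1][1] = 0.5000

0.500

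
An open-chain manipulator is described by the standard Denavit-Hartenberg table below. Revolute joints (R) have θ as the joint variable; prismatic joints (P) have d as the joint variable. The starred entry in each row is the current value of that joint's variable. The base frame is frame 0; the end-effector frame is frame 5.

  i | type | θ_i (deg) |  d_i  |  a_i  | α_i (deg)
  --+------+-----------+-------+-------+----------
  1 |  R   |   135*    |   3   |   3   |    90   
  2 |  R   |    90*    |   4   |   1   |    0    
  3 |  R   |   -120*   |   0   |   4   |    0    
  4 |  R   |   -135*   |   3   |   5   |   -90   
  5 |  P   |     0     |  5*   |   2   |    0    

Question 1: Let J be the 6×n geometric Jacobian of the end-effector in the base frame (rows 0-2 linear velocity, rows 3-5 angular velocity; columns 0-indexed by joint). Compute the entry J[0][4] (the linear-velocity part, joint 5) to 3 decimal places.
prismatic axis z_4 = (-0.1830,0.1830,-0.9659)
J_v[:, 4] = z_4; J_ω[:, 4] = (0,0,0)
entry J[0][4] = -0.1830

-0.183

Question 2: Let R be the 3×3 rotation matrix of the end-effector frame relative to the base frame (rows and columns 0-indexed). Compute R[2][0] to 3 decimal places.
-0.259

End-effector x-axis (col 0 of R) = (0.6830,-0.6830,-0.2588)
R[2][0] = -0.2588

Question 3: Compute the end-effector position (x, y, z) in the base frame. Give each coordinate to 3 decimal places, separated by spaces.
after link 1: o_1 = (-2.1213, 2.1213, 3.0000)
after link 2: o_2 = (0.7071, 4.9497, 4.0000)
after link 3: o_3 = (-1.7424, 7.3992, 2.0000)
after link 4: o_4 = (3.7940, 6.1055, 0.7059)
after link 5: o_5 = (4.2450, 5.6545, -4.6414)

4.245 5.655 -4.641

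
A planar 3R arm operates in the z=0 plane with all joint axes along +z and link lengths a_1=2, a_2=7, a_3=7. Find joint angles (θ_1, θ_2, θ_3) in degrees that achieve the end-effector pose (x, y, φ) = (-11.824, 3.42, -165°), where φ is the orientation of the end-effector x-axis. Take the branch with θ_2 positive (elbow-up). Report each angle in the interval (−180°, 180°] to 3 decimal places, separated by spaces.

60.004 90.000 44.996

wrist centre = target − a_3·(cos φ, sin φ) = (-5.0625, 5.2317)
cos θ_2 = (53.0001−2²−7²)/(2·2·7) = 0.0000; θ_2 = 89.9997° (elbow-up)
β = atan2(5.2317,-5.0625) = 134.0583°; ψ = atan2(7.0000,2.0000) = 74.0544°
θ_1 = β − ψ = 60.0039°
θ_3 = φ − θ_1 − θ_2 = 44.9964° (wrapped to (-180°,180°])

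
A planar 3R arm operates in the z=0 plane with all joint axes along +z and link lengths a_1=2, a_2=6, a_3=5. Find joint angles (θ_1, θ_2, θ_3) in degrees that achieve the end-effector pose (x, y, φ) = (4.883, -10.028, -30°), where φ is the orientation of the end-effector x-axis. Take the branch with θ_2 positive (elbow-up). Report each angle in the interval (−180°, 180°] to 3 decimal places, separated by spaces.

wrist centre = target − a_3·(cos φ, sin φ) = (0.5529, -7.5280)
cos θ_2 = (56.9765−2²−6²)/(2·2·6) = 0.7074; θ_2 = 44.9801° (elbow-up)
β = atan2(-7.5280,0.5529) = -85.7996°; ψ = atan2(4.2412,6.2441) = 34.1854°
θ_1 = β − ψ = -119.9850°
θ_3 = φ − θ_1 − θ_2 = 45.0049° (wrapped to (-180°,180°])

-119.985 44.980 45.005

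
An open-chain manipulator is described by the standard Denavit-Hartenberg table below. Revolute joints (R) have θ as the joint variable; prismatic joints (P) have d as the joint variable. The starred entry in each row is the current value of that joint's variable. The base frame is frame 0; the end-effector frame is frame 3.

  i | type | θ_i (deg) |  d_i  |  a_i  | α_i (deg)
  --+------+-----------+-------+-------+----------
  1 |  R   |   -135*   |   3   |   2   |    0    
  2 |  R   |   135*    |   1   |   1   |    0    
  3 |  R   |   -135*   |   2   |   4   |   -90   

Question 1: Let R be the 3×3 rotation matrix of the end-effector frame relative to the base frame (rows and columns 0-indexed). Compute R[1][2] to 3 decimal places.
-0.707

End-effector z-axis (col 2 of R) = (0.7071,-0.7071,0.0000)
R[1][2] = -0.7071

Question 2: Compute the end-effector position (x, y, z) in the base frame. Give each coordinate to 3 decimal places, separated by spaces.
after link 1: o_1 = (-1.4142, -1.4142, 3.0000)
after link 2: o_2 = (-0.4142, -1.4142, 4.0000)
after link 3: o_3 = (-3.2426, -4.2426, 6.0000)

-3.243 -4.243 6.000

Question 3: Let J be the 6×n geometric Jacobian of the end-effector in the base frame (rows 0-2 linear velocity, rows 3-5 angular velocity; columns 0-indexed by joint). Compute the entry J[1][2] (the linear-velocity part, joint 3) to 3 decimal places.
-2.828

axis z_2 = (0.0000,0.0000,1.0000); lever o_n−o_2 = (-2.8284,-2.8284,2.0000)
cross product → J_v[:, 2] = (2.8284,-2.8284,0.0000)
J_ω[:, 2] = z_2
entry J[1][2] = -2.8284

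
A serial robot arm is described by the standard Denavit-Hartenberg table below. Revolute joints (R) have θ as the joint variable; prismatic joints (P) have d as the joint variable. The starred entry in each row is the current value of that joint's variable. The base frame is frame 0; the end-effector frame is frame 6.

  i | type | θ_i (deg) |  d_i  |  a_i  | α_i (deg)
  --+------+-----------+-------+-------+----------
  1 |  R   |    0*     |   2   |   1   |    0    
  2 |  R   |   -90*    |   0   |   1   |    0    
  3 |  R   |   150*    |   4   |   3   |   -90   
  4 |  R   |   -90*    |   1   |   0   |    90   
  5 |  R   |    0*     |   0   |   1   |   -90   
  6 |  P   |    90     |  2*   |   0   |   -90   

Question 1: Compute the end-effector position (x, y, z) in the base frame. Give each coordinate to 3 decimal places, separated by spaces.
-0.098 3.098 7.000

after link 1: o_1 = (1.0000, 0.0000, 2.0000)
after link 2: o_2 = (1.0000, -1.0000, 2.0000)
after link 3: o_3 = (2.5000, 1.5981, 6.0000)
after link 4: o_4 = (1.6340, 2.0981, 6.0000)
after link 5: o_5 = (1.6340, 2.0981, 7.0000)
after link 6: o_6 = (-0.0981, 3.0981, 7.0000)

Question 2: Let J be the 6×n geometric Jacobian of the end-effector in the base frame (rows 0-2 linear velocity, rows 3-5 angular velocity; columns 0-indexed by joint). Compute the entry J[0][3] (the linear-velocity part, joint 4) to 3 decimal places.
axis z_3 = (-0.8660,0.5000,0.0000); lever o_n−o_3 = (-2.5981,1.5000,1.0000)
cross product → J_v[:, 3] = (0.5000,0.8660,-0.0000)
J_ω[:, 3] = z_3
entry J[0][3] = 0.5000

0.500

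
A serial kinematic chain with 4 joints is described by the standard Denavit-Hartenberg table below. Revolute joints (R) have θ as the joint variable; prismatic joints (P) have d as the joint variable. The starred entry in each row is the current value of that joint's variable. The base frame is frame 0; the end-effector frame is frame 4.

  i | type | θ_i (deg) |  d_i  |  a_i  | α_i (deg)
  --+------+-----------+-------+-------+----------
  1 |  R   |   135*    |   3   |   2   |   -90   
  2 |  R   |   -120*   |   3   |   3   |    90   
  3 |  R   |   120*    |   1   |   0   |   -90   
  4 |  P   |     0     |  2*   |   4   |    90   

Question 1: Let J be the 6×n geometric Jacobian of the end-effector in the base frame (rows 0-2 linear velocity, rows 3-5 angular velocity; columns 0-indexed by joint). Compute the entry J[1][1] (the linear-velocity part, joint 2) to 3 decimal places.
axis z_1 = (-0.7071,-0.7071,0.0000); lever o_n−o_1 = (-3.5101,-4.2173,-1.1340)
cross product → J_v[:, 1] = (0.8018,-0.8018,0.5000)
J_ω[:, 1] = z_1
entry J[1][1] = -0.8018

-0.802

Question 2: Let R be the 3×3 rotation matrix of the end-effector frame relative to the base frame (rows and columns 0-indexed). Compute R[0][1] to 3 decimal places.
End-effector y-axis (col 1 of R) = (0.0474,0.6597,-0.7500)
R[0][1] = 0.0474

0.047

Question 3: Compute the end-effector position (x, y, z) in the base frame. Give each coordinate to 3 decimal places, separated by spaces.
-4.924 -2.803 1.866

after link 1: o_1 = (-1.4142, 1.4142, 3.0000)
after link 2: o_2 = (-2.4749, -1.7678, 5.5981)
after link 3: o_3 = (-1.8625, -2.3801, 5.0981)
after link 4: o_4 = (-4.9244, -2.8030, 1.8660)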